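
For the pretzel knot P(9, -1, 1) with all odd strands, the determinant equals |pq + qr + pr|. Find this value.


Step 1: Compute pq + qr + pr.
pq = 9*(-1) = -9
qr = (-1)*1 = -1
pr = 9*1 = 9
pq + qr + pr = -9 + (-1) + 9 = -1
Step 2: Take absolute value.
det(P(9,-1,1)) = |-1| = 1

1


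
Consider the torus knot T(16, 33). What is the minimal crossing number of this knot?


For a torus knot T(p, q) with gcd(p,q)=1,
the crossing number is min(p*(q-1), q*(p-1)).
p*(q-1) = 16*32 = 512
q*(p-1) = 33*15 = 495
min(512, 495) = 495

495


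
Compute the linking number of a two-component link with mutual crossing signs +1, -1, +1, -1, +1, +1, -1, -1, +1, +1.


Step 1: Count positive crossings: 6
Step 2: Count negative crossings: 4
Step 3: Sum of signs = 6 - 4 = 2
Step 4: Linking number = sum/2 = 2/2 = 1

1


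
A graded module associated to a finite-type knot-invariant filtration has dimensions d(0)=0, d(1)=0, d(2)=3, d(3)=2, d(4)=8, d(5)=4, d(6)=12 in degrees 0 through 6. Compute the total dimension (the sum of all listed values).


Total dimension = d(0) + d(1) + ... + d(6)
= 0 + 0 + 3 + 2 + 8 + 4 + 12
= 29

29


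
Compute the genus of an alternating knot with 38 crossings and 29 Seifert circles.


For alternating knots, g = (c - s + 1)/2.
= (38 - 29 + 1)/2
= 10/2 = 5

5


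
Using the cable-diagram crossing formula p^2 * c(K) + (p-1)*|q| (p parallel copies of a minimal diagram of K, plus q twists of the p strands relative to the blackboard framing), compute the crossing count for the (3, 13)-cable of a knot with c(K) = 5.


Step 1: Each of the c(K) crossings of the companion diagram becomes p*p = p^2 crossings among the p parallel strands, and each of the |q| twists s_1 s_2 ... s_(p-1) adds (p-1) crossings.
  Crossings = p^2 * c(K) + (p-1)*|q|
Step 2: = 3^2 * 5 + (3-1)*13
Step 3: = 9*5 + 2*13
Step 4: = 45 + 26 = 71

71


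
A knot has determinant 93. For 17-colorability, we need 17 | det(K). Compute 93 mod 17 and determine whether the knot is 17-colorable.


Step 1: A knot is p-colorable if and only if p divides its determinant.
Step 2: Compute 93 mod 17.
93 = 5 * 17 + 8
Step 3: 93 mod 17 = 8
Step 4: The knot is 17-colorable: no

8


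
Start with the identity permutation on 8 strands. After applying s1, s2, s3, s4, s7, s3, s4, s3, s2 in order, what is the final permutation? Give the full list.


Starting with identity [1, 2, 3, 4, 5, 6, 7, 8].
Apply generators in sequence:
  After s1: [2, 1, 3, 4, 5, 6, 7, 8]
  After s2: [2, 3, 1, 4, 5, 6, 7, 8]
  After s3: [2, 3, 4, 1, 5, 6, 7, 8]
  After s4: [2, 3, 4, 5, 1, 6, 7, 8]
  After s7: [2, 3, 4, 5, 1, 6, 8, 7]
  After s3: [2, 3, 5, 4, 1, 6, 8, 7]
  After s4: [2, 3, 5, 1, 4, 6, 8, 7]
  After s3: [2, 3, 1, 5, 4, 6, 8, 7]
  After s2: [2, 1, 3, 5, 4, 6, 8, 7]
Final permutation: [2, 1, 3, 5, 4, 6, 8, 7]

[2, 1, 3, 5, 4, 6, 8, 7]


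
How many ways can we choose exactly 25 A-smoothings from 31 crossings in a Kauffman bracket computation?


We choose which 25 of 31 crossings get A-smoothings.
C(31, 25) = 31! / (25! * 6!)
= 736281

736281


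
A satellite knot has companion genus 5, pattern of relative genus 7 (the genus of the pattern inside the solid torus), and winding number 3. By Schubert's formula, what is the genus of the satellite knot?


Schubert: g(satellite) = g_rel(pattern) + |winding| * g(companion),
where g_rel(pattern) is the genus of the pattern relative to the solid torus.
= 7 + 3 * 5
= 7 + 15 = 22

22


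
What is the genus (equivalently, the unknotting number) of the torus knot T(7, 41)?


For a torus knot T(p,q), both the unknotting number and genus equal (p-1)(q-1)/2.
= (7-1)(41-1)/2
= 6*40/2
= 240/2 = 120

120


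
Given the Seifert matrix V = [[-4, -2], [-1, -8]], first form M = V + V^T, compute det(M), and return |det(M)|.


Step 1: Form V + V^T where V = [[-4, -2], [-1, -8]]
  V^T = [[-4, -1], [-2, -8]]
  V + V^T = [[-8, -3], [-3, -16]]
Step 2: det(V + V^T) = (-8)*(-16) - (-3)*(-3)
  = 128 - 9 = 119
Step 3: Knot determinant = |det(V + V^T)| = |119| = 119

119


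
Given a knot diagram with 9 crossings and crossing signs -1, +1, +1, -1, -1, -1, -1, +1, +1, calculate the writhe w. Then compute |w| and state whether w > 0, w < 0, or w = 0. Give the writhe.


Step 1: Count positive crossings (+1).
Positive crossings: 4
Step 2: Count negative crossings (-1).
Negative crossings: 5
Step 3: Writhe = (positive) - (negative)
w = 4 - 5 = -1
Step 4: |w| = 1, and w is negative

-1


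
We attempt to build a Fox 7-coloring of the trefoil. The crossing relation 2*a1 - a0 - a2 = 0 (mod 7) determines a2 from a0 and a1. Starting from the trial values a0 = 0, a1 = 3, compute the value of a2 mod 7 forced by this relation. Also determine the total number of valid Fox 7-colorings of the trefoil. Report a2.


Step 1: Apply the given crossing relation 2*a1 - a0 - a2 = 0 (mod 7).
  a2 = 2*a1 - a0 mod 7
  a2 = 2*3 - 0 mod 7
  a2 = 6 - 0 mod 7
  a2 = 6 mod 7 = 6
Step 2: The trefoil has determinant 3.
  Number of Fox p-colorings (p prime) is p^2 if p = 3, else p.
  Since 7 does not divide 3, only trivial (constant) colorings exist.
  (So the trial a0 = 0, a1 = 3 with a0 != a1 does NOT extend to a valid coloring of the whole trefoil: the other two crossing relations require 3*(a1 - a0) = 0 (mod 7), which fails.)
  Total colorings = 7
Step 3: a2 = 6, total Fox 7-colorings = 7

6


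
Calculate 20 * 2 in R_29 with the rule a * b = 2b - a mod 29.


20 * 2 = 2*2 - 20 mod 29
= 4 - 20 mod 29
= -16 mod 29 = 13

13


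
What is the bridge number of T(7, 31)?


The bridge number of T(p,q) is min(p,q).
min(7, 31) = 7

7


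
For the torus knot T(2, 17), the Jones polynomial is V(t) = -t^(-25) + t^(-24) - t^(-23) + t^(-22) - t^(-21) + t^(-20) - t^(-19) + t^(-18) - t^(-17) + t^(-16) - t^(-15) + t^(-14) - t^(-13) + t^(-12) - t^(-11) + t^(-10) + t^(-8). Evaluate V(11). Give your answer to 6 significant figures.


Substituting t = 11 into V(t) = -t^(-25) + t^(-24) - t^(-23) + t^(-22) - t^(-21) + t^(-20) - t^(-19) + t^(-18) - t^(-17) + t^(-16) - t^(-15) + t^(-14) - t^(-13) + t^(-12) - t^(-11) + t^(-10) + t^(-8):
  (-)t^(-25) = -9.2296e-27
  (+)t^(-24) = 1.01526e-25
  (-)t^(-23) = -1.11678e-24
  (+)t^(-22) = 1.22846e-23
  (-)t^(-21) = -1.35131e-22
  (+)t^(-20) = 1.48644e-21
  (-)t^(-19) = -1.63508e-20
  (+)t^(-18) = 1.79859e-19
  (-)t^(-17) = -1.97845e-18
  (+)t^(-16) = 2.17629e-17
  (-)t^(-15) = -2.39392e-16
  (+)t^(-14) = 2.63331e-15
  (-)t^(-13) = -2.89664e-14
  (+)t^(-12) = 3.18631e-13
  (-)t^(-11) = -3.50494e-12
  (+)t^(-10) = 3.85543e-11
  (+)t^(-8) = 4.66507e-09
Sum = (-9.2296e-27) + (1.01526e-25) + (-1.11678e-24) + (1.22846e-23) + (-1.35131e-22) + (1.48644e-21) + (-1.63508e-20) + (1.79859e-19) + (-1.97845e-18) + (2.17629e-17) + (-2.39392e-16) + (2.63331e-15) + (-2.89664e-14) + (3.18631e-13) + (-3.50494e-12) + (3.85543e-11) + (4.66507e-09)
= 4.70041527e-09
Rounded to 6 significant figures: 4.70042e-09

4.70042e-09


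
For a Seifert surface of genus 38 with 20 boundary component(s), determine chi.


chi = 2 - 2g - b
= 2 - 2*38 - 20
= 2 - 76 - 20 = -94

-94


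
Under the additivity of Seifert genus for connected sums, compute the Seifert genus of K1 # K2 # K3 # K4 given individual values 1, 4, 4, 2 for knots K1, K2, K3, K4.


The Seifert genus is additive under connected sum.
Seifert genus(K1 # K2 # K3 # K4) = (1) + (4) + (4) + (2)
= 11

11


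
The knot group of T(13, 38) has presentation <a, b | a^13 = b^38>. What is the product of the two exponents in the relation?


The relation is a^13 = b^38.
Product of exponents = 13 * 38
= 494

494


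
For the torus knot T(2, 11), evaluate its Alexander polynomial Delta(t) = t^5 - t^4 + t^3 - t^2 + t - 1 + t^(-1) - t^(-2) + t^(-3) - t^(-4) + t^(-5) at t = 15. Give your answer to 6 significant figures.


Substituting t = 15 into Delta(t) = t^5 - t^4 + t^3 - t^2 + t - 1 + t^(-1) - t^(-2) + t^(-3) - t^(-4) + t^(-5):
Term values: (759375) + (-50625) + (3375) + (-225) + (15) + (-1) + (0.0666667) + (-0.00444444) + (0.000296296) + (-1.97531e-05) + (1.31687e-06)
Sum = 711914.0625
Rounded to 6 significant figures: 711914

711914


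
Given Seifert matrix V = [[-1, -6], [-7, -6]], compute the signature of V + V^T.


Step 1: V + V^T = [[-2, -13], [-13, -12]]
Step 2: trace = -14, det = -145
Step 3: Discriminant = (-14)^2 - 4*(-145) = 776
Step 4: Eigenvalues: 6.92839, -20.9284
Step 5: Signature = (# positive eigenvalues) - (# negative eigenvalues) = 0

0


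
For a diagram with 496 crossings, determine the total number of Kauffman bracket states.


Each crossing contributes 2 choices (A-smoothing or B-smoothing).
Total states = 2^496 = 204586912993508866875824356051724947013540127877691549342705710506008362275292159680204380770369009821930417757972504438076078534117837065833032974336

204586912993508866875824356051724947013540127877691549342705710506008362275292159680204380770369009821930417757972504438076078534117837065833032974336


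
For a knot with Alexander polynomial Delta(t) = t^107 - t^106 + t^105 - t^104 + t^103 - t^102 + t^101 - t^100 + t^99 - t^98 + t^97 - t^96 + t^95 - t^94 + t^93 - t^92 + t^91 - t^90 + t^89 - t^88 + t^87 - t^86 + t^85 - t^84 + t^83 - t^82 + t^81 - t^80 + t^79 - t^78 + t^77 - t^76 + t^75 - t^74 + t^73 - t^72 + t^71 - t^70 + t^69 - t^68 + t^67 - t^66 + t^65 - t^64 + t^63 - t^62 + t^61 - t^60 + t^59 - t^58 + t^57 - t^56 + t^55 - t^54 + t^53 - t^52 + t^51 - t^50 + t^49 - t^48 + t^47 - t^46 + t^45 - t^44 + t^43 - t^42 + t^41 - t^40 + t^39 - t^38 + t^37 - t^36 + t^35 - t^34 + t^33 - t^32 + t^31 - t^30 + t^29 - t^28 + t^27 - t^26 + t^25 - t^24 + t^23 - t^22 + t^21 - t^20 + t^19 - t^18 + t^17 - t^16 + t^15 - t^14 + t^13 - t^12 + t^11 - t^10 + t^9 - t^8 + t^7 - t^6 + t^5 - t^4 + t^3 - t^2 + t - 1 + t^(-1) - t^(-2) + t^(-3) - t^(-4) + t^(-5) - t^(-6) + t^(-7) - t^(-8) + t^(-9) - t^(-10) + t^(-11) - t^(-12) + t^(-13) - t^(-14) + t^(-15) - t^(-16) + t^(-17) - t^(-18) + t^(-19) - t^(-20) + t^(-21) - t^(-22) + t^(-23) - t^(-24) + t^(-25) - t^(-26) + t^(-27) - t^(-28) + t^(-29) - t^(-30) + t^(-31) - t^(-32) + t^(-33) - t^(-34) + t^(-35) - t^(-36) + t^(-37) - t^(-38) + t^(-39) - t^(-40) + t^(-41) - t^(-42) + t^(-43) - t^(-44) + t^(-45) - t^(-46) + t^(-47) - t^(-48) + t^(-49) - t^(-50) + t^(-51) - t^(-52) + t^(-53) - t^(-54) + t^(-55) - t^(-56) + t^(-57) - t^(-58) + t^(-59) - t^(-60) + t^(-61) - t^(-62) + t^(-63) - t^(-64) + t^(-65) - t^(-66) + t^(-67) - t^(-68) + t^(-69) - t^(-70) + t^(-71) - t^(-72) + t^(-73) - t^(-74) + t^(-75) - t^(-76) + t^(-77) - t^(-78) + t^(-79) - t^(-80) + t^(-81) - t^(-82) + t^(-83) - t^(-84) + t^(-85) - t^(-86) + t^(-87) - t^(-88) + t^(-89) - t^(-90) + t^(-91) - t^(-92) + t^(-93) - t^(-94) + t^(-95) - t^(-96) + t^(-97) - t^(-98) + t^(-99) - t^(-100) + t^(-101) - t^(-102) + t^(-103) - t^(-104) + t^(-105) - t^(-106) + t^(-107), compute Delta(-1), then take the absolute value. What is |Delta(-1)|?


Step 1: The polynomial has 215 terms with alternating signs, exponents from 107 down to -107.
Step 2: Substitute t = -1. The i-th term has coefficient (-1)^i and exponent (m-i),
  so its value is (-1)^i * (-1)^(m-i) = (-1)^m = -1 for every i.
Step 3: All 215 terms equal -1, so Delta(-1) = 215 * (-1) = -215
Step 4: |Delta(-1)| = 215

215


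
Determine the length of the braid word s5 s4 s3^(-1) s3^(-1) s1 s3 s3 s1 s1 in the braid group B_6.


The word length counts the number of generators (including inverses).
Listing each generator: s5, s4, s3^(-1), s3^(-1), s1, s3, s3, s1, s1
There are 9 generators in this braid word.

9


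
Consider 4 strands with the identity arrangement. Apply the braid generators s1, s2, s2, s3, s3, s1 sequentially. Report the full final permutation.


Starting with identity [1, 2, 3, 4].
Apply generators in sequence:
  After s1: [2, 1, 3, 4]
  After s2: [2, 3, 1, 4]
  After s2: [2, 1, 3, 4]
  After s3: [2, 1, 4, 3]
  After s3: [2, 1, 3, 4]
  After s1: [1, 2, 3, 4]
Final permutation: [1, 2, 3, 4]

[1, 2, 3, 4]


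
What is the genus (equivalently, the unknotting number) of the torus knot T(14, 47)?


For a torus knot T(p,q), both the unknotting number and genus equal (p-1)(q-1)/2.
= (14-1)(47-1)/2
= 13*46/2
= 598/2 = 299

299


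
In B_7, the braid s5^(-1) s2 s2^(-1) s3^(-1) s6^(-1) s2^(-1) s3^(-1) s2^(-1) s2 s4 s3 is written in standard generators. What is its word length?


The word length counts the number of generators (including inverses).
Listing each generator: s5^(-1), s2, s2^(-1), s3^(-1), s6^(-1), s2^(-1), s3^(-1), s2^(-1), s2, s4, s3
There are 11 generators in this braid word.

11


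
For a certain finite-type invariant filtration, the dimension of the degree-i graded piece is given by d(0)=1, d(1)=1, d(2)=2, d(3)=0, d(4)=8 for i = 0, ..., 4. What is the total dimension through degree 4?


Total dimension = d(0) + d(1) + ... + d(4)
= 1 + 1 + 2 + 0 + 8
= 12

12


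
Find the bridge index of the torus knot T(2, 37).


The bridge number of T(p,q) is min(p,q).
min(2, 37) = 2

2


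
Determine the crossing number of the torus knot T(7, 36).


For a torus knot T(p, q) with gcd(p,q)=1,
the crossing number is min(p*(q-1), q*(p-1)).
p*(q-1) = 7*35 = 245
q*(p-1) = 36*6 = 216
min(245, 216) = 216

216


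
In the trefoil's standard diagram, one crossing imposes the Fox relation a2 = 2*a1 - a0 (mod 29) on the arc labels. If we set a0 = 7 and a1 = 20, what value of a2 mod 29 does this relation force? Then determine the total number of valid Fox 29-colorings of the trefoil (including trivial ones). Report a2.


Step 1: Apply the given crossing relation 2*a1 - a0 - a2 = 0 (mod 29).
  a2 = 2*a1 - a0 mod 29
  a2 = 2*20 - 7 mod 29
  a2 = 40 - 7 mod 29
  a2 = 33 mod 29 = 4
Step 2: The trefoil has determinant 3.
  Number of Fox p-colorings (p prime) is p^2 if p = 3, else p.
  Since 29 does not divide 3, only trivial (constant) colorings exist.
  (So the trial a0 = 7, a1 = 20 with a0 != a1 does NOT extend to a valid coloring of the whole trefoil: the other two crossing relations require 3*(a1 - a0) = 0 (mod 29), which fails.)
  Total colorings = 29
Step 3: a2 = 4, total Fox 29-colorings = 29

4


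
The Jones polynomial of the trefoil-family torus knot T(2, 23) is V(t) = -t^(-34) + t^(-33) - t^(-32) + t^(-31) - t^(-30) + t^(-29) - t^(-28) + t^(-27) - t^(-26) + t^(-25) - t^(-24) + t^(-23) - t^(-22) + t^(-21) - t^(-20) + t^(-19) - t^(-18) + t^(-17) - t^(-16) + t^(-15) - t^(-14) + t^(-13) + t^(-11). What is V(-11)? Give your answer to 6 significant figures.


Substituting t = -11 into V(t) = -t^(-34) + t^(-33) - t^(-32) + t^(-31) - t^(-30) + t^(-29) - t^(-28) + t^(-27) - t^(-26) + t^(-25) - t^(-24) + t^(-23) - t^(-22) + t^(-21) - t^(-20) + t^(-19) - t^(-18) + t^(-17) - t^(-16) + t^(-15) - t^(-14) + t^(-13) + t^(-11):
  (-)t^(-34) = -3.91425e-36
  (+)t^(-33) = -4.30568e-35
  (-)t^(-32) = -4.73624e-34
  (+)t^(-31) = -5.20987e-33
  (-)t^(-30) = -5.73086e-32
  (+)t^(-29) = -6.30394e-31
  (-)t^(-28) = -6.93433e-30
  (+)t^(-27) = -7.62777e-29
  (-)t^(-26) = -8.39055e-28
  (+)t^(-25) = -9.2296e-27
  (-)t^(-24) = -1.01526e-25
  (+)t^(-23) = -1.11678e-24
  (-)t^(-22) = -1.22846e-23
  (+)t^(-21) = -1.35131e-22
  (-)t^(-20) = -1.48644e-21
  (+)t^(-19) = -1.63508e-20
  (-)t^(-18) = -1.79859e-19
  (+)t^(-17) = -1.97845e-18
  (-)t^(-16) = -2.17629e-17
  (+)t^(-15) = -2.39392e-16
  (-)t^(-14) = -2.63331e-15
  (+)t^(-13) = -2.89664e-14
  (+)t^(-11) = -3.50494e-12
Sum = (-3.91425e-36) + (-4.30568e-35) + (-4.73624e-34) + (-5.20987e-33) + (-5.73086e-32) + (-6.30394e-31) + (-6.93433e-30) + (-7.62777e-29) + (-8.39055e-28) + (-9.2296e-27) + (-1.01526e-25) + (-1.11678e-24) + (-1.22846e-23) + (-1.35131e-22) + (-1.48644e-21) + (-1.63508e-20) + (-1.79859e-19) + (-1.97845e-18) + (-2.17629e-17) + (-2.39392e-16) + (-2.63331e-15) + (-2.89664e-14) + (-3.50494e-12)
= -3.536802077e-12
Rounded to 6 significant figures: -3.5368e-12

-3.5368e-12


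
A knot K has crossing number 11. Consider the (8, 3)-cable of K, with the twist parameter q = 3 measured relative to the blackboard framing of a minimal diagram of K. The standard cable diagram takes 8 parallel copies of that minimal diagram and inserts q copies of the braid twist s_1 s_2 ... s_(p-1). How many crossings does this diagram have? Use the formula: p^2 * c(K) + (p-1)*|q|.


Step 1: Each of the c(K) crossings of the companion diagram becomes p*p = p^2 crossings among the p parallel strands, and each of the |q| twists s_1 s_2 ... s_(p-1) adds (p-1) crossings.
  Crossings = p^2 * c(K) + (p-1)*|q|
Step 2: = 8^2 * 11 + (8-1)*3
Step 3: = 64*11 + 7*3
Step 4: = 704 + 21 = 725

725


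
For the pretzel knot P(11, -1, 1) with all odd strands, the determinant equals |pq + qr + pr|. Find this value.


Step 1: Compute pq + qr + pr.
pq = 11*(-1) = -11
qr = (-1)*1 = -1
pr = 11*1 = 11
pq + qr + pr = -11 + (-1) + 11 = -1
Step 2: Take absolute value.
det(P(11,-1,1)) = |-1| = 1

1


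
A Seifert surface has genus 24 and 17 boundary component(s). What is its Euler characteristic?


chi = 2 - 2g - b
= 2 - 2*24 - 17
= 2 - 48 - 17 = -63

-63


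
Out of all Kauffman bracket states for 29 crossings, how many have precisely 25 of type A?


We choose which 25 of 29 crossings get A-smoothings.
C(29, 25) = 29! / (25! * 4!)
= 23751

23751


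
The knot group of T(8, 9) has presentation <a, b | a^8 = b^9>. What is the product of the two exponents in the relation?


The relation is a^8 = b^9.
Product of exponents = 8 * 9
= 72

72


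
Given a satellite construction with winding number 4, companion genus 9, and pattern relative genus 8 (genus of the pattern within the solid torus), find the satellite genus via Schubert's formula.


Schubert: g(satellite) = g_rel(pattern) + |winding| * g(companion),
where g_rel(pattern) is the genus of the pattern relative to the solid torus.
= 8 + 4 * 9
= 8 + 36 = 44

44


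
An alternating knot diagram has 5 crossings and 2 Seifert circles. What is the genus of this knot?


For alternating knots, g = (c - s + 1)/2.
= (5 - 2 + 1)/2
= 4/2 = 2

2


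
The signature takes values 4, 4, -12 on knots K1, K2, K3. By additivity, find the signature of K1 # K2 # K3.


The signature is additive under connected sum.
signature(K1 # K2 # K3) = (4) + (4) + (-12)
= -4

-4


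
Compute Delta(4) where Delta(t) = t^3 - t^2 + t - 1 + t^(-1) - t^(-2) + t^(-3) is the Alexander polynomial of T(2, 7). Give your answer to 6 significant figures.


Substituting t = 4 into Delta(t) = t^3 - t^2 + t - 1 + t^(-1) - t^(-2) + t^(-3):
Term values: (64) + (-16) + (4) + (-1) + (0.25) + (-0.0625) + (0.015625)
Sum = 51.203125
Rounded to 6 significant figures: 51.2031

51.2031


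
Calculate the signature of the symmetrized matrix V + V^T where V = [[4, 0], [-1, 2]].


Step 1: V + V^T = [[8, -1], [-1, 4]]
Step 2: trace = 12, det = 31
Step 3: Discriminant = 12^2 - 4*31 = 20
Step 4: Eigenvalues: 8.23607, 3.76393
Step 5: Signature = (# positive eigenvalues) - (# negative eigenvalues) = 2

2


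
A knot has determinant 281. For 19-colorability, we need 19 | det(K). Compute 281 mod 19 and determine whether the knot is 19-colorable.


Step 1: A knot is p-colorable if and only if p divides its determinant.
Step 2: Compute 281 mod 19.
281 = 14 * 19 + 15
Step 3: 281 mod 19 = 15
Step 4: The knot is 19-colorable: no

15


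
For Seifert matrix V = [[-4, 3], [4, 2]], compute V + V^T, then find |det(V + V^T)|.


Step 1: Form V + V^T where V = [[-4, 3], [4, 2]]
  V^T = [[-4, 4], [3, 2]]
  V + V^T = [[-8, 7], [7, 4]]
Step 2: det(V + V^T) = (-8)*4 - 7*7
  = -32 - 49 = -81
Step 3: Knot determinant = |det(V + V^T)| = |-81| = 81

81


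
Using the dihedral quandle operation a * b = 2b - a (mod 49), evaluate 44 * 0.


44 * 0 = 2*0 - 44 mod 49
= 0 - 44 mod 49
= -44 mod 49 = 5

5


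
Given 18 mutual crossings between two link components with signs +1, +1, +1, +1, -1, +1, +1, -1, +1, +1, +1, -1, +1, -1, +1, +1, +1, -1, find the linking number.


Step 1: Count positive crossings: 13
Step 2: Count negative crossings: 5
Step 3: Sum of signs = 13 - 5 = 8
Step 4: Linking number = sum/2 = 8/2 = 4

4


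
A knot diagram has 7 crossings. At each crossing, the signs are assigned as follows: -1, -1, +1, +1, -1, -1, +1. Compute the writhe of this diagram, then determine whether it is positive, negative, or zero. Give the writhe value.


Step 1: Count positive crossings (+1).
Positive crossings: 3
Step 2: Count negative crossings (-1).
Negative crossings: 4
Step 3: Writhe = (positive) - (negative)
w = 3 - 4 = -1
Step 4: |w| = 1, and w is negative

-1


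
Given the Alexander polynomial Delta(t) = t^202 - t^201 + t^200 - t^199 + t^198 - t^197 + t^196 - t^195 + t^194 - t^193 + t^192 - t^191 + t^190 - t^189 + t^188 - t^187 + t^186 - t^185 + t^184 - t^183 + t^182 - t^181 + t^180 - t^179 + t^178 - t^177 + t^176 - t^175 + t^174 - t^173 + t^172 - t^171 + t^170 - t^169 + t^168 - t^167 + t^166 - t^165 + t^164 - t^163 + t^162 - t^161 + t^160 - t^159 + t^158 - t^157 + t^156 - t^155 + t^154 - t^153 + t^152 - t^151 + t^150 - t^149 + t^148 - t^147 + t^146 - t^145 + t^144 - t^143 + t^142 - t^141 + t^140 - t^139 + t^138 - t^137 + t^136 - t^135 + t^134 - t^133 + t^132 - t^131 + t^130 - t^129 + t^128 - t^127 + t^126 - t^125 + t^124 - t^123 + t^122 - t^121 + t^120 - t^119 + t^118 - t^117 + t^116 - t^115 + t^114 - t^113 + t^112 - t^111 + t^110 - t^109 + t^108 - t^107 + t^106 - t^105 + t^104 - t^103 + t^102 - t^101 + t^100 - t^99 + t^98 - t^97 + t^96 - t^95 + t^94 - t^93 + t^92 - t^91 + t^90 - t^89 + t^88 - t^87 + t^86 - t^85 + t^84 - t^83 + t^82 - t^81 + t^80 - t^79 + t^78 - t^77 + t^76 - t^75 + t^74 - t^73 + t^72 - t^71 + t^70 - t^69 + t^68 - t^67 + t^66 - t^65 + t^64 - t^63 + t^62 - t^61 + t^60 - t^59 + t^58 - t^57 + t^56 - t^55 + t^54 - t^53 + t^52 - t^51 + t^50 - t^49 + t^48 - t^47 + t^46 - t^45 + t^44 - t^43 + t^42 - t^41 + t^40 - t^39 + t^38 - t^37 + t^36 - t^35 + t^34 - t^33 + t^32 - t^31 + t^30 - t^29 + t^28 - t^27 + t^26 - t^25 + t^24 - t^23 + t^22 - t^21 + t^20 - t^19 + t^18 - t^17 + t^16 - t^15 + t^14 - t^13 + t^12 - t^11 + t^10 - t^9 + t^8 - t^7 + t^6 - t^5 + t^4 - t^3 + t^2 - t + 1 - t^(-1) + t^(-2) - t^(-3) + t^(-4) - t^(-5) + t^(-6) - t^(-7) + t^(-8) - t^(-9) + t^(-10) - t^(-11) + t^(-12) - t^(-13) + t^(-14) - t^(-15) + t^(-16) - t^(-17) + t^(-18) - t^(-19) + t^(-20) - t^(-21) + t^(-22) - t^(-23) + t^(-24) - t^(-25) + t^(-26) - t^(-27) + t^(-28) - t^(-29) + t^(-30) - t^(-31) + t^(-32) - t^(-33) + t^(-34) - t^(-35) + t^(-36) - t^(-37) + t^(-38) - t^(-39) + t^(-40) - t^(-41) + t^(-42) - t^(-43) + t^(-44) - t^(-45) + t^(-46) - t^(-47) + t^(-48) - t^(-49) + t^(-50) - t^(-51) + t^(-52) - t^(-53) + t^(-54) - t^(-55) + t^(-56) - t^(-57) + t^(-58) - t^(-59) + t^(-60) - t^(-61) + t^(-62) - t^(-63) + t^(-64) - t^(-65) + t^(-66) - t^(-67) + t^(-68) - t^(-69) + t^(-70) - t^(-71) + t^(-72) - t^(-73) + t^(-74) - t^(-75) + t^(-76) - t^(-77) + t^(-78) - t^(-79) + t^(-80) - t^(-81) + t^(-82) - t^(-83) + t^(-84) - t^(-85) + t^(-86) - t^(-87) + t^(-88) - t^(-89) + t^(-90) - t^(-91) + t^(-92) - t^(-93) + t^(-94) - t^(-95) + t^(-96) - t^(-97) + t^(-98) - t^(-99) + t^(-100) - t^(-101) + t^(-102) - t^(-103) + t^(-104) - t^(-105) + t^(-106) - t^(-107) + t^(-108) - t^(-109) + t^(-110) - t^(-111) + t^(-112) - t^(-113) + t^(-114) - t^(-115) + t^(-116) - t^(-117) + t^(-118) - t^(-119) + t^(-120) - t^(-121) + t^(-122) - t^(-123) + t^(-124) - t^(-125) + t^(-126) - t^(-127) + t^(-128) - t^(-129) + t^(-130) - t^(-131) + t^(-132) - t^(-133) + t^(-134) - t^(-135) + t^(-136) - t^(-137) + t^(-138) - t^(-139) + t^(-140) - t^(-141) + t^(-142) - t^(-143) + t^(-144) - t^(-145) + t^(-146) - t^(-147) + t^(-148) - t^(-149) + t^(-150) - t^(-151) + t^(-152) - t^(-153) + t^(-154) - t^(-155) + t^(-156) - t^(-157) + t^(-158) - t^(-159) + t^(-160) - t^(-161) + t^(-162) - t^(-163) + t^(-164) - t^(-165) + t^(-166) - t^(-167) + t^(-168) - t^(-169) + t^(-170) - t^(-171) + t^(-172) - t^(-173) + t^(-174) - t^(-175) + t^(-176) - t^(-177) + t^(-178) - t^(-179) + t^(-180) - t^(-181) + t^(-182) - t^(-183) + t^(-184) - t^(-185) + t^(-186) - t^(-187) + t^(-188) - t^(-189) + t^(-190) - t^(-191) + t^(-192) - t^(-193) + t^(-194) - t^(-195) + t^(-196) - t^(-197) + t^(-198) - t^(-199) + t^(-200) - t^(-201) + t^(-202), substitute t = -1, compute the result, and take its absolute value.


Step 1: The polynomial has 405 terms with alternating signs, exponents from 202 down to -202.
Step 2: Substitute t = -1. The i-th term has coefficient (-1)^i and exponent (m-i),
  so its value is (-1)^i * (-1)^(m-i) = (-1)^m = 1 for every i.
Step 3: All 405 terms equal 1, so Delta(-1) = 405 * (1) = 405
Step 4: |Delta(-1)| = 405

405


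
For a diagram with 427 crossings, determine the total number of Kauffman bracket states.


Each crossing contributes 2 choices (A-smoothing or B-smoothing).
Total states = 2^427 = 346583711765101857447301773017885462929554634421977071896309947576827663475703202879996800763017447262173901370175446478621769728

346583711765101857447301773017885462929554634421977071896309947576827663475703202879996800763017447262173901370175446478621769728


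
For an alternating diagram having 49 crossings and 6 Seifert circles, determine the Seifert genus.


For alternating knots, g = (c - s + 1)/2.
= (49 - 6 + 1)/2
= 44/2 = 22

22


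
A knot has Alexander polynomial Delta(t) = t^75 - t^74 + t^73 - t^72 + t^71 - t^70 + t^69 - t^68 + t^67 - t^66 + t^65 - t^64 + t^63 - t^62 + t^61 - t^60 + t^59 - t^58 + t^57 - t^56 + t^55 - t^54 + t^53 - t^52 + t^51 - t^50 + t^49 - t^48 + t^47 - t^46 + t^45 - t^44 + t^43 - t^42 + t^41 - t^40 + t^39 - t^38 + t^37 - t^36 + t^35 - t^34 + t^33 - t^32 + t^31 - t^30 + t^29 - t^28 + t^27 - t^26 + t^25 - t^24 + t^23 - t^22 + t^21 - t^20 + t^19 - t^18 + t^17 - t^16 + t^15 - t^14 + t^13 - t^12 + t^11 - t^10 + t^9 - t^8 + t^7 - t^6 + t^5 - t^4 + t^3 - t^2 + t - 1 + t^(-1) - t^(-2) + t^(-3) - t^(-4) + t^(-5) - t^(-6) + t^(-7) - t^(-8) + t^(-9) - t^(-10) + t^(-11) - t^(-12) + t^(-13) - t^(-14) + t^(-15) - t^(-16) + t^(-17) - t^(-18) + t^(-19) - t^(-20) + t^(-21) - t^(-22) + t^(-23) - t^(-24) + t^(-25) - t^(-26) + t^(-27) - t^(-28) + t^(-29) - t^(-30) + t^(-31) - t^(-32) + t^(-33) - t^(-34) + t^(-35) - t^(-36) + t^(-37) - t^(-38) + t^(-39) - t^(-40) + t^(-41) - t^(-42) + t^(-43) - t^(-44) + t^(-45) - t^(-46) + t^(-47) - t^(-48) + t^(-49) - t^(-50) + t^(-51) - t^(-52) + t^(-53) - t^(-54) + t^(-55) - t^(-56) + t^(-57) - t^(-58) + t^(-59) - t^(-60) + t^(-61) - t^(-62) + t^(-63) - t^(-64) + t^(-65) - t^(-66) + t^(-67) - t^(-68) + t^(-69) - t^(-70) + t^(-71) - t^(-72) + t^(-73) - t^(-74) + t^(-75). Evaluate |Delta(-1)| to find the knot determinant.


Step 1: The polynomial has 151 terms with alternating signs, exponents from 75 down to -75.
Step 2: Substitute t = -1. The i-th term has coefficient (-1)^i and exponent (m-i),
  so its value is (-1)^i * (-1)^(m-i) = (-1)^m = -1 for every i.
Step 3: All 151 terms equal -1, so Delta(-1) = 151 * (-1) = -151
Step 4: |Delta(-1)| = 151

151


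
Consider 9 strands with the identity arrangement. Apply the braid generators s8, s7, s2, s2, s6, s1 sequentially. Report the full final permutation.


Starting with identity [1, 2, 3, 4, 5, 6, 7, 8, 9].
Apply generators in sequence:
  After s8: [1, 2, 3, 4, 5, 6, 7, 9, 8]
  After s7: [1, 2, 3, 4, 5, 6, 9, 7, 8]
  After s2: [1, 3, 2, 4, 5, 6, 9, 7, 8]
  After s2: [1, 2, 3, 4, 5, 6, 9, 7, 8]
  After s6: [1, 2, 3, 4, 5, 9, 6, 7, 8]
  After s1: [2, 1, 3, 4, 5, 9, 6, 7, 8]
Final permutation: [2, 1, 3, 4, 5, 9, 6, 7, 8]

[2, 1, 3, 4, 5, 9, 6, 7, 8]


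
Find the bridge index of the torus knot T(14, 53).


The bridge number of T(p,q) is min(p,q).
min(14, 53) = 14

14


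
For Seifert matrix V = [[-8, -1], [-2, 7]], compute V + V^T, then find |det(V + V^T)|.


Step 1: Form V + V^T where V = [[-8, -1], [-2, 7]]
  V^T = [[-8, -2], [-1, 7]]
  V + V^T = [[-16, -3], [-3, 14]]
Step 2: det(V + V^T) = (-16)*14 - (-3)*(-3)
  = -224 - 9 = -233
Step 3: Knot determinant = |det(V + V^T)| = |-233| = 233

233


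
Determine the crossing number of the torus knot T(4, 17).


For a torus knot T(p, q) with gcd(p,q)=1,
the crossing number is min(p*(q-1), q*(p-1)).
p*(q-1) = 4*16 = 64
q*(p-1) = 17*3 = 51
min(64, 51) = 51

51


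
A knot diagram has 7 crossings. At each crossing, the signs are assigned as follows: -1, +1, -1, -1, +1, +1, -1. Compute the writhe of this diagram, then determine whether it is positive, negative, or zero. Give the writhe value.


Step 1: Count positive crossings (+1).
Positive crossings: 3
Step 2: Count negative crossings (-1).
Negative crossings: 4
Step 3: Writhe = (positive) - (negative)
w = 3 - 4 = -1
Step 4: |w| = 1, and w is negative

-1


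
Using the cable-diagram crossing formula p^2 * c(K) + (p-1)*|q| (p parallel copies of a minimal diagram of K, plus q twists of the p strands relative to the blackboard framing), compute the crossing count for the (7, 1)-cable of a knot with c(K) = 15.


Step 1: Each of the c(K) crossings of the companion diagram becomes p*p = p^2 crossings among the p parallel strands, and each of the |q| twists s_1 s_2 ... s_(p-1) adds (p-1) crossings.
  Crossings = p^2 * c(K) + (p-1)*|q|
Step 2: = 7^2 * 15 + (7-1)*1
Step 3: = 49*15 + 6*1
Step 4: = 735 + 6 = 741

741


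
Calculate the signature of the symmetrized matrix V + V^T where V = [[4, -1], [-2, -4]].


Step 1: V + V^T = [[8, -3], [-3, -8]]
Step 2: trace = 0, det = -73
Step 3: Discriminant = 0^2 - 4*(-73) = 292
Step 4: Eigenvalues: 8.544, -8.544
Step 5: Signature = (# positive eigenvalues) - (# negative eigenvalues) = 0

0


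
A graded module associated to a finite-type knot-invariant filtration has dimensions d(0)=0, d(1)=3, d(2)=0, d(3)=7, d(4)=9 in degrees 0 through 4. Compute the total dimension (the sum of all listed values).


Total dimension = d(0) + d(1) + ... + d(4)
= 0 + 3 + 0 + 7 + 9
= 19

19


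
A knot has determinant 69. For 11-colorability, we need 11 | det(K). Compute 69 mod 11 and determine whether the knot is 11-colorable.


Step 1: A knot is p-colorable if and only if p divides its determinant.
Step 2: Compute 69 mod 11.
69 = 6 * 11 + 3
Step 3: 69 mod 11 = 3
Step 4: The knot is 11-colorable: no

3


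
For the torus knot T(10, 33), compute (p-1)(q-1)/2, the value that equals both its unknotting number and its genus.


For a torus knot T(p,q), both the unknotting number and genus equal (p-1)(q-1)/2.
= (10-1)(33-1)/2
= 9*32/2
= 288/2 = 144

144


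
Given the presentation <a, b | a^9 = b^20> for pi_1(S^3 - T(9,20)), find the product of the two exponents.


The relation is a^9 = b^20.
Product of exponents = 9 * 20
= 180

180


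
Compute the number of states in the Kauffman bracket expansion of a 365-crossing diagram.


Each crossing contributes 2 choices (A-smoothing or B-smoothing).
Total states = 2^365 = 75153362648762663292463379097258784876021841565066235862633311089030688803667470190838367948312598497021919232

75153362648762663292463379097258784876021841565066235862633311089030688803667470190838367948312598497021919232


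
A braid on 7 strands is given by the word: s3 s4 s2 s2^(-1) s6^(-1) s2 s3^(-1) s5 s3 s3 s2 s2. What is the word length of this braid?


The word length counts the number of generators (including inverses).
Listing each generator: s3, s4, s2, s2^(-1), s6^(-1), s2, s3^(-1), s5, s3, s3, s2, s2
There are 12 generators in this braid word.

12


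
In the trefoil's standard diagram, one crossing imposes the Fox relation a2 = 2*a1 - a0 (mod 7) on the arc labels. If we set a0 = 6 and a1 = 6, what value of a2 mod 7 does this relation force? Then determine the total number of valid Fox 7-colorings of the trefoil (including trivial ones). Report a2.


Step 1: Apply the given crossing relation 2*a1 - a0 - a2 = 0 (mod 7).
  a2 = 2*a1 - a0 mod 7
  a2 = 2*6 - 6 mod 7
  a2 = 12 - 6 mod 7
  a2 = 6 mod 7 = 6
Step 2: The trefoil has determinant 3.
  Number of Fox p-colorings (p prime) is p^2 if p = 3, else p.
  Since 7 does not divide 3, only trivial (constant) colorings exist.
  (Here a0 = a1 = a2 = 6, the constant coloring, which is valid.)
  Total colorings = 7
Step 3: a2 = 6, total Fox 7-colorings = 7

6


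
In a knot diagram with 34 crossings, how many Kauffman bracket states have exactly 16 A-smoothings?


We choose which 16 of 34 crossings get A-smoothings.
C(34, 16) = 34! / (16! * 18!)
= 2203961430

2203961430


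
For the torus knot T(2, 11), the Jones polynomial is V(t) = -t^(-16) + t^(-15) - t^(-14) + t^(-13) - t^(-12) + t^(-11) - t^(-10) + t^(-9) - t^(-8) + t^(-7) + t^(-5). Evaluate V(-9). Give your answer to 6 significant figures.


Substituting t = -9 into V(t) = -t^(-16) + t^(-15) - t^(-14) + t^(-13) - t^(-12) + t^(-11) - t^(-10) + t^(-9) - t^(-8) + t^(-7) + t^(-5):
  (-)t^(-16) = -5.3966e-16
  (+)t^(-15) = -4.85694e-15
  (-)t^(-14) = -4.37124e-14
  (+)t^(-13) = -3.93412e-13
  (-)t^(-12) = -3.54071e-12
  (+)t^(-11) = -3.18664e-11
  (-)t^(-10) = -2.86797e-10
  (+)t^(-9) = -2.58117e-09
  (-)t^(-8) = -2.32306e-08
  (+)t^(-7) = -2.09075e-07
  (+)t^(-5) = -1.69351e-05
Sum = (-5.3966e-16) + (-4.85694e-15) + (-4.37124e-14) + (-3.93412e-13) + (-3.54071e-12) + (-3.18664e-11) + (-2.86797e-10) + (-2.58117e-09) + (-2.32306e-08) + (-2.09075e-07) + (-1.69351e-05)
= -1.717029736e-05
Rounded to 6 significant figures: -1.71703e-05

-1.71703e-05


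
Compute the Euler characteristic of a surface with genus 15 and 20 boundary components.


chi = 2 - 2g - b
= 2 - 2*15 - 20
= 2 - 30 - 20 = -48

-48


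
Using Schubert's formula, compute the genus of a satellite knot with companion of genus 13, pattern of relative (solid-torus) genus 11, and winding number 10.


Schubert: g(satellite) = g_rel(pattern) + |winding| * g(companion),
where g_rel(pattern) is the genus of the pattern relative to the solid torus.
= 11 + 10 * 13
= 11 + 130 = 141

141


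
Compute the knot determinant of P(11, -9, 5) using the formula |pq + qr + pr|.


Step 1: Compute pq + qr + pr.
pq = 11*(-9) = -99
qr = (-9)*5 = -45
pr = 11*5 = 55
pq + qr + pr = -99 + (-45) + 55 = -89
Step 2: Take absolute value.
det(P(11,-9,5)) = |-89| = 89

89


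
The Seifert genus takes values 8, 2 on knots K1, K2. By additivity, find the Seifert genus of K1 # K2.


The Seifert genus is additive under connected sum.
Seifert genus(K1 # K2) = (8) + (2)
= 10

10


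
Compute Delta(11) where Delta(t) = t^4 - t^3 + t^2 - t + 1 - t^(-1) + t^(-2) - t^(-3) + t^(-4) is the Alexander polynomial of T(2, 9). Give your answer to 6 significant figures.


Substituting t = 11 into Delta(t) = t^4 - t^3 + t^2 - t + 1 - t^(-1) + t^(-2) - t^(-3) + t^(-4):
Term values: (14641) + (-1331) + (121) + (-11) + (1) + (-0.0909091) + (0.00826446) + (-0.000751315) + (6.83013e-05)
Sum = 13420.91667
Rounded to 6 significant figures: 13420.9

13420.9


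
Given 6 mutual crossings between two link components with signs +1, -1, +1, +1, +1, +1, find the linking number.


Step 1: Count positive crossings: 5
Step 2: Count negative crossings: 1
Step 3: Sum of signs = 5 - 1 = 4
Step 4: Linking number = sum/2 = 4/2 = 2

2


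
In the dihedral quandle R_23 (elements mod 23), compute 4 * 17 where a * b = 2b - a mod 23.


4 * 17 = 2*17 - 4 mod 23
= 34 - 4 mod 23
= 30 mod 23 = 7

7


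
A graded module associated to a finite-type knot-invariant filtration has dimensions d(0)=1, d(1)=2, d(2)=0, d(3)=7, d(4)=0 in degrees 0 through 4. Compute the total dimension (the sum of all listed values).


Total dimension = d(0) + d(1) + ... + d(4)
= 1 + 2 + 0 + 7 + 0
= 10

10


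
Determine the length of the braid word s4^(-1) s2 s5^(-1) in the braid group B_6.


The word length counts the number of generators (including inverses).
Listing each generator: s4^(-1), s2, s5^(-1)
There are 3 generators in this braid word.

3


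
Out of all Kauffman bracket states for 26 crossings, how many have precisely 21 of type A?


We choose which 21 of 26 crossings get A-smoothings.
C(26, 21) = 26! / (21! * 5!)
= 65780

65780


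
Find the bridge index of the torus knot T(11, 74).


The bridge number of T(p,q) is min(p,q).
min(11, 74) = 11

11


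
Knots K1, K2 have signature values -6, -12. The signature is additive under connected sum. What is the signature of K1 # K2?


The signature is additive under connected sum.
signature(K1 # K2) = (-6) + (-12)
= -18

-18


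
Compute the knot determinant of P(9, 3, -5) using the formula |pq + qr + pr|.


Step 1: Compute pq + qr + pr.
pq = 9*3 = 27
qr = 3*(-5) = -15
pr = 9*(-5) = -45
pq + qr + pr = 27 + (-15) + (-45) = -33
Step 2: Take absolute value.
det(P(9,3,-5)) = |-33| = 33

33


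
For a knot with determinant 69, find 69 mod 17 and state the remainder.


Step 1: A knot is p-colorable if and only if p divides its determinant.
Step 2: Compute 69 mod 17.
69 = 4 * 17 + 1
Step 3: 69 mod 17 = 1
Step 4: The knot is 17-colorable: no

1


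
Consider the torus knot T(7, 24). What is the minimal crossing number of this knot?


For a torus knot T(p, q) with gcd(p,q)=1,
the crossing number is min(p*(q-1), q*(p-1)).
p*(q-1) = 7*23 = 161
q*(p-1) = 24*6 = 144
min(161, 144) = 144

144


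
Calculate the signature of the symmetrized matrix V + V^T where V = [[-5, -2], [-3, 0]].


Step 1: V + V^T = [[-10, -5], [-5, 0]]
Step 2: trace = -10, det = -25
Step 3: Discriminant = (-10)^2 - 4*(-25) = 200
Step 4: Eigenvalues: 2.07107, -12.0711
Step 5: Signature = (# positive eigenvalues) - (# negative eigenvalues) = 0

0


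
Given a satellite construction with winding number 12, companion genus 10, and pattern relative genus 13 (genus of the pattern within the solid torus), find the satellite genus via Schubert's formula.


Schubert: g(satellite) = g_rel(pattern) + |winding| * g(companion),
where g_rel(pattern) is the genus of the pattern relative to the solid torus.
= 13 + 12 * 10
= 13 + 120 = 133

133


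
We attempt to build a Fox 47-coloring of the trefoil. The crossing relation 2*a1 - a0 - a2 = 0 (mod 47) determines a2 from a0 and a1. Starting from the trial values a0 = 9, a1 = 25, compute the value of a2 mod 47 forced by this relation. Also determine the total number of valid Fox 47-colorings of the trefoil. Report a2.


Step 1: Apply the given crossing relation 2*a1 - a0 - a2 = 0 (mod 47).
  a2 = 2*a1 - a0 mod 47
  a2 = 2*25 - 9 mod 47
  a2 = 50 - 9 mod 47
  a2 = 41 mod 47 = 41
Step 2: The trefoil has determinant 3.
  Number of Fox p-colorings (p prime) is p^2 if p = 3, else p.
  Since 47 does not divide 3, only trivial (constant) colorings exist.
  (So the trial a0 = 9, a1 = 25 with a0 != a1 does NOT extend to a valid coloring of the whole trefoil: the other two crossing relations require 3*(a1 - a0) = 0 (mod 47), which fails.)
  Total colorings = 47
Step 3: a2 = 41, total Fox 47-colorings = 47

41


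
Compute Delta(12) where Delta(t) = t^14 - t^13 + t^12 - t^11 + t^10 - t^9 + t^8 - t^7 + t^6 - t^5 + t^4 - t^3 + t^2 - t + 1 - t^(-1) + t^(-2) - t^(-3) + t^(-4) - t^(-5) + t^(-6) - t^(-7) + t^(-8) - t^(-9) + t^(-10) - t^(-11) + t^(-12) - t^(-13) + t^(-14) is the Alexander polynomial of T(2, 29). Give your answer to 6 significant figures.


Substituting t = 12 into Delta(t) = t^14 - t^13 + t^12 - t^11 + t^10 - t^9 + t^8 - t^7 + t^6 - t^5 + t^4 - t^3 + t^2 - t + 1 - t^(-1) + t^(-2) - t^(-3) + t^(-4) - t^(-5) + t^(-6) - t^(-7) + t^(-8) - t^(-9) + t^(-10) - t^(-11) + t^(-12) - t^(-13) + t^(-14):
Term values: (1283918464548864) + (-106993205379072) + (8916100448256) + (-743008370688) + (61917364224) + (-5159780352) + (429981696) + (-35831808) + (2985984) + (-248832) + (20736) + (-1728) + (144) + (-12) + (1) + (-0.0833333) + (0.00694444) + (-0.000578704) + (4.82253e-05) + (-4.01878e-06) + (3.34898e-07) + (-2.79082e-08) + (2.32568e-09) + (-1.93807e-10) + (1.61506e-11) + (-1.34588e-12) + (1.12157e-13) + (-9.34639e-15) + (7.78866e-16)
Sum = 1.185155506e+15
Rounded to 6 significant figures: 1.18516e+15

1.18516e+15


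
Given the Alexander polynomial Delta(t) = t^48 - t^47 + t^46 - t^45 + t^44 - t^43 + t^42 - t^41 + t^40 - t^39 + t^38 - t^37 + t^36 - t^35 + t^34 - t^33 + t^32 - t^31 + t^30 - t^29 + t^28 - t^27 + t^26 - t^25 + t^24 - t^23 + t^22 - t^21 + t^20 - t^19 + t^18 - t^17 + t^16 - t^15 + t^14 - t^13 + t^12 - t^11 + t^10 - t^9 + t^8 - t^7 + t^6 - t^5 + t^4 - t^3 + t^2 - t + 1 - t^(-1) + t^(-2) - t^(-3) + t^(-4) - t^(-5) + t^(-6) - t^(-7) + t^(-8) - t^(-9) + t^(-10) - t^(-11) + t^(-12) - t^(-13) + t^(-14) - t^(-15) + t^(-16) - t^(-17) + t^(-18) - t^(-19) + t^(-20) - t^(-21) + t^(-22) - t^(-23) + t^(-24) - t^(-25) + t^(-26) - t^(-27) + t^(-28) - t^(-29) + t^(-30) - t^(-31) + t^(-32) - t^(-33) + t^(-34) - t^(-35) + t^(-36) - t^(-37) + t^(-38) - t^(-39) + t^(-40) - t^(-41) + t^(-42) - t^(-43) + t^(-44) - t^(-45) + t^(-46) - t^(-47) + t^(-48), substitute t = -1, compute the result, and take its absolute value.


Step 1: The polynomial has 97 terms with alternating signs, exponents from 48 down to -48.
Step 2: Substitute t = -1. The i-th term has coefficient (-1)^i and exponent (m-i),
  so its value is (-1)^i * (-1)^(m-i) = (-1)^m = 1 for every i.
Step 3: All 97 terms equal 1, so Delta(-1) = 97 * (1) = 97
Step 4: |Delta(-1)| = 97

97
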